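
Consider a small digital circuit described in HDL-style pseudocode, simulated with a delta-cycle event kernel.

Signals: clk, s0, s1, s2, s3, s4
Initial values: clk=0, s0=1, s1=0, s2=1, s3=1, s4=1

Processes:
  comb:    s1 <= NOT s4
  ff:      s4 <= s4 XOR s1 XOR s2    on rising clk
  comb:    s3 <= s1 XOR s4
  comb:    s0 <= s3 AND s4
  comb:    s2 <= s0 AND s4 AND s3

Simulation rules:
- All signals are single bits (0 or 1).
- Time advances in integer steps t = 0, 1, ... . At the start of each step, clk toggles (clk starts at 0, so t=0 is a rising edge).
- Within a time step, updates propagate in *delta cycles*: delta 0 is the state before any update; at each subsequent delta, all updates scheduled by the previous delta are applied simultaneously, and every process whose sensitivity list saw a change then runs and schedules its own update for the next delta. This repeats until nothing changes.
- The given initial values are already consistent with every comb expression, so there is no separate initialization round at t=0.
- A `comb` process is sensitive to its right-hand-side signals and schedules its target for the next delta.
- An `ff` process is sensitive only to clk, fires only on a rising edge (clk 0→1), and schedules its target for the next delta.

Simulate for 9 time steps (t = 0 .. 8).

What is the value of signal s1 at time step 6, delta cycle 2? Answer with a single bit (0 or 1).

1

[bits: s2,clk,s4,s1,s0,s3]
t=0: Δ0=101011 Δ1=111011 Δ2=110011 Δ3=010100 Δ4=010101 | 4Δ
t=1: Δ0=010101 Δ1=000101 | 1Δ
t=2: Δ0=000101 Δ1=010101 Δ2=011101 Δ3=011010 Δ4=011001 Δ5=011011 Δ6=111011 | 6Δ
t=3: Δ0=111011 Δ1=101011 | 1Δ
t=4: Δ0=101011 Δ1=111011 Δ2=110011 Δ3=010100 Δ4=010101 | 4Δ
t=5: Δ0=010101 Δ1=000101 | 1Δ
t=6: Δ0=000101 Δ1=010101 Δ2=011101 Δ3=011010 Δ4=011001 Δ5=011011 Δ6=111011 | 6Δ
t=7: Δ0=111011 Δ1=101011 | 1Δ
t=8: Δ0=101011 Δ1=111011 Δ2=110011 Δ3=010100 Δ4=010101 | 4Δ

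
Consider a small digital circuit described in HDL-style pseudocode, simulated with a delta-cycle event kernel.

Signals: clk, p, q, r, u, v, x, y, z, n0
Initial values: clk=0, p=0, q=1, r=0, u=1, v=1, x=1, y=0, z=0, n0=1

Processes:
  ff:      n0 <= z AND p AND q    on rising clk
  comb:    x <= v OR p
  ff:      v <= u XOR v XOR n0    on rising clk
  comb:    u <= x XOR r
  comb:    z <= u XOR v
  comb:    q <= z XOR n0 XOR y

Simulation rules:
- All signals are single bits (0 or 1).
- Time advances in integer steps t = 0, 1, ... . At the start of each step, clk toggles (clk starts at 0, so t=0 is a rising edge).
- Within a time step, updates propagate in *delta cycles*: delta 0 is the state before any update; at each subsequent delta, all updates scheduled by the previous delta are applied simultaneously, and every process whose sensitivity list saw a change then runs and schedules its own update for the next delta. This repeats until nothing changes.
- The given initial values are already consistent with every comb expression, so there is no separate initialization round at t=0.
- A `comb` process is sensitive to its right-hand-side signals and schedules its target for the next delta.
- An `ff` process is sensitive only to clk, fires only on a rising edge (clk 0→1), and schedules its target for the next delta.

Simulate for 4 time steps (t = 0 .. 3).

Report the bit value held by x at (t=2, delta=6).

t=0 Δ0: x=1 u=1 r=0 p=0 n0=1 q=1 clk=0 v=1 y=0 z=0
  Δ1: clk:0→1
  Δ2: n0:1→0
  Δ3: q:1→0
  (3Δ to stable)
t=1 Δ0: x=1 u=1 r=0 p=0 n0=0 q=0 clk=1 v=1 y=0 z=0
  Δ1: clk:1→0
  (1Δ to stable)
t=2 Δ0: x=1 u=1 r=0 p=0 n0=0 q=0 clk=0 v=1 y=0 z=0
  Δ1: clk:0→1
  Δ2: v:1→0
  Δ3: x:1→0, z:0→1
  Δ4: u:1→0, q:0→1
  Δ5: z:1→0
  Δ6: q:1→0
  (6Δ to stable)
t=3 Δ0: x=0 u=0 r=0 p=0 n0=0 q=0 clk=1 v=0 y=0 z=0
  Δ1: clk:1→0
  (1Δ to stable)

0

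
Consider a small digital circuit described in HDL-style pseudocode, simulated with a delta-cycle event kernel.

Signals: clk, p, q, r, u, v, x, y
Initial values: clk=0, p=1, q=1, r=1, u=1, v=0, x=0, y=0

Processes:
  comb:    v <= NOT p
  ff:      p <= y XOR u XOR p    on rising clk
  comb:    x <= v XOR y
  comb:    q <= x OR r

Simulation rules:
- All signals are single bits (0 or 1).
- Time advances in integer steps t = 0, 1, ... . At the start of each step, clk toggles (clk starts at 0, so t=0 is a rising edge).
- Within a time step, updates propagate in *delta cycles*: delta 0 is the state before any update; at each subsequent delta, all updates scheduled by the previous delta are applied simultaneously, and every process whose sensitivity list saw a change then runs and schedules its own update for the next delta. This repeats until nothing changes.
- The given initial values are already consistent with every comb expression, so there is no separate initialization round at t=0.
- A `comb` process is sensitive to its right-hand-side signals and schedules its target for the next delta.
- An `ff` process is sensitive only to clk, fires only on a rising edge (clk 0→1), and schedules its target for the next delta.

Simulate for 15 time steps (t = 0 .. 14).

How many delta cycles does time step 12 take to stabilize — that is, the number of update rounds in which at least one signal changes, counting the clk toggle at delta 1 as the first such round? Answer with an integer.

t=0 Δ0: p=1 q=1 r=1 y=0 x=0 v=0 u=1 clk=0
  Δ1: clk:0→1
  Δ2: p:1→0
  Δ3: v:0→1
  Δ4: x:0→1
  (4Δ to stable)
t=1 Δ0: p=0 q=1 r=1 y=0 x=1 v=1 u=1 clk=1
  Δ1: clk:1→0
  (1Δ to stable)
t=2 Δ0: p=0 q=1 r=1 y=0 x=1 v=1 u=1 clk=0
  Δ1: clk:0→1
  Δ2: p:0→1
  Δ3: v:1→0
  Δ4: x:1→0
  (4Δ to stable)
t=3 Δ0: p=1 q=1 r=1 y=0 x=0 v=0 u=1 clk=1
  Δ1: clk:1→0
  (1Δ to stable)
t=4 Δ0: p=1 q=1 r=1 y=0 x=0 v=0 u=1 clk=0
  Δ1: clk:0→1
  Δ2: p:1→0
  Δ3: v:0→1
  Δ4: x:0→1
  (4Δ to stable)
t=5 Δ0: p=0 q=1 r=1 y=0 x=1 v=1 u=1 clk=1
  Δ1: clk:1→0
  (1Δ to stable)
t=6 Δ0: p=0 q=1 r=1 y=0 x=1 v=1 u=1 clk=0
  Δ1: clk:0→1
  Δ2: p:0→1
  Δ3: v:1→0
  Δ4: x:1→0
  (4Δ to stable)
t=7 Δ0: p=1 q=1 r=1 y=0 x=0 v=0 u=1 clk=1
  Δ1: clk:1→0
  (1Δ to stable)
t=8 Δ0: p=1 q=1 r=1 y=0 x=0 v=0 u=1 clk=0
  Δ1: clk:0→1
  Δ2: p:1→0
  Δ3: v:0→1
  Δ4: x:0→1
  (4Δ to stable)
t=9 Δ0: p=0 q=1 r=1 y=0 x=1 v=1 u=1 clk=1
  Δ1: clk:1→0
  (1Δ to stable)
t=10 Δ0: p=0 q=1 r=1 y=0 x=1 v=1 u=1 clk=0
  Δ1: clk:0→1
  Δ2: p:0→1
  Δ3: v:1→0
  Δ4: x:1→0
  (4Δ to stable)
t=11 Δ0: p=1 q=1 r=1 y=0 x=0 v=0 u=1 clk=1
  Δ1: clk:1→0
  (1Δ to stable)
t=12 Δ0: p=1 q=1 r=1 y=0 x=0 v=0 u=1 clk=0
  Δ1: clk:0→1
  Δ2: p:1→0
  Δ3: v:0→1
  Δ4: x:0→1
  (4Δ to stable)
t=13 Δ0: p=0 q=1 r=1 y=0 x=1 v=1 u=1 clk=1
  Δ1: clk:1→0
  (1Δ to stable)
t=14 Δ0: p=0 q=1 r=1 y=0 x=1 v=1 u=1 clk=0
  Δ1: clk:0→1
  Δ2: p:0→1
  Δ3: v:1→0
  Δ4: x:1→0
  (4Δ to stable)

4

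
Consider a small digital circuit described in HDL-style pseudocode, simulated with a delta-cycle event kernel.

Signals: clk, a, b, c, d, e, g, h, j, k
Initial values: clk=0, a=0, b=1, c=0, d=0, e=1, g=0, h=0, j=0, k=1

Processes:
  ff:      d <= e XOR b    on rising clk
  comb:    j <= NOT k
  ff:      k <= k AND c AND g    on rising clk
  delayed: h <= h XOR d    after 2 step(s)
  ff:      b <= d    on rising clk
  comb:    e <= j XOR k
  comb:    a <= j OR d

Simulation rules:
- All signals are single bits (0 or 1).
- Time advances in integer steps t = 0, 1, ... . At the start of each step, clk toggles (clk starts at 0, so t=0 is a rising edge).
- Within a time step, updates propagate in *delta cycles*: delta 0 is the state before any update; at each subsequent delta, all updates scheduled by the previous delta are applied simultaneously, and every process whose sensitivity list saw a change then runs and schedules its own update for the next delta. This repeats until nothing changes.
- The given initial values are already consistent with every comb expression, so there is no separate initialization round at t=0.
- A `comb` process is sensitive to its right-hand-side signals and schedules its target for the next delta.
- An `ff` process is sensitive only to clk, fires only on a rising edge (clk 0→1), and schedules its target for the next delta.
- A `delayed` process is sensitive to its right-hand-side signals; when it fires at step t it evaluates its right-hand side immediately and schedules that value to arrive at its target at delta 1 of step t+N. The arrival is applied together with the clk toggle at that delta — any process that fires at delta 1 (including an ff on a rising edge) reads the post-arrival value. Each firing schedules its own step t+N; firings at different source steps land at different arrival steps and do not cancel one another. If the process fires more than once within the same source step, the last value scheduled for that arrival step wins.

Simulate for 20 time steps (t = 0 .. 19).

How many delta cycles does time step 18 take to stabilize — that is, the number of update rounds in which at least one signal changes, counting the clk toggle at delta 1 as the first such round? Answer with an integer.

[bits: c,k,b,d,a,j,e,h,clk,g]
t=0: Δ0=0110001000 Δ1=0110001010 Δ2=0000001010 Δ3=0000010010 Δ4=0000111010 | 4Δ
t=1: Δ0=0000111010 Δ1=0000111000 | 1Δ
t=2: Δ0=0000111000 Δ1=0000111010 Δ2=0001111010 | 2Δ
t=3: Δ0=0001111010 Δ1=0001111000 | 1Δ
t=4: Δ0=0001111000 Δ1=0001111110 Δ2=0011111110 | 2Δ
t=5: Δ0=0011111110 Δ1=0011111100 | 1Δ
t=6: Δ0=0011111100 Δ1=0011111010 Δ2=0010111010 | 2Δ
t=7: Δ0=0010111010 Δ1=0010111000 | 1Δ
t=8: Δ0=0010111000 Δ1=0010111010 Δ2=0000111010 | 2Δ
t=9: Δ0=0000111010 Δ1=0000111000 | 1Δ
t=10: Δ0=0000111000 Δ1=0000111010 Δ2=0001111010 | 2Δ
t=11: Δ0=0001111010 Δ1=0001111000 | 1Δ
t=12: Δ0=0001111000 Δ1=0001111110 Δ2=0011111110 | 2Δ
t=13: Δ0=0011111110 Δ1=0011111100 | 1Δ
t=14: Δ0=0011111100 Δ1=0011111010 Δ2=0010111010 | 2Δ
t=15: Δ0=0010111010 Δ1=0010111000 | 1Δ
t=16: Δ0=0010111000 Δ1=0010111010 Δ2=0000111010 | 2Δ
t=17: Δ0=0000111010 Δ1=0000111000 | 1Δ
t=18: Δ0=0000111000 Δ1=0000111010 Δ2=0001111010 | 2Δ
t=19: Δ0=0001111010 Δ1=0001111000 | 1Δ

2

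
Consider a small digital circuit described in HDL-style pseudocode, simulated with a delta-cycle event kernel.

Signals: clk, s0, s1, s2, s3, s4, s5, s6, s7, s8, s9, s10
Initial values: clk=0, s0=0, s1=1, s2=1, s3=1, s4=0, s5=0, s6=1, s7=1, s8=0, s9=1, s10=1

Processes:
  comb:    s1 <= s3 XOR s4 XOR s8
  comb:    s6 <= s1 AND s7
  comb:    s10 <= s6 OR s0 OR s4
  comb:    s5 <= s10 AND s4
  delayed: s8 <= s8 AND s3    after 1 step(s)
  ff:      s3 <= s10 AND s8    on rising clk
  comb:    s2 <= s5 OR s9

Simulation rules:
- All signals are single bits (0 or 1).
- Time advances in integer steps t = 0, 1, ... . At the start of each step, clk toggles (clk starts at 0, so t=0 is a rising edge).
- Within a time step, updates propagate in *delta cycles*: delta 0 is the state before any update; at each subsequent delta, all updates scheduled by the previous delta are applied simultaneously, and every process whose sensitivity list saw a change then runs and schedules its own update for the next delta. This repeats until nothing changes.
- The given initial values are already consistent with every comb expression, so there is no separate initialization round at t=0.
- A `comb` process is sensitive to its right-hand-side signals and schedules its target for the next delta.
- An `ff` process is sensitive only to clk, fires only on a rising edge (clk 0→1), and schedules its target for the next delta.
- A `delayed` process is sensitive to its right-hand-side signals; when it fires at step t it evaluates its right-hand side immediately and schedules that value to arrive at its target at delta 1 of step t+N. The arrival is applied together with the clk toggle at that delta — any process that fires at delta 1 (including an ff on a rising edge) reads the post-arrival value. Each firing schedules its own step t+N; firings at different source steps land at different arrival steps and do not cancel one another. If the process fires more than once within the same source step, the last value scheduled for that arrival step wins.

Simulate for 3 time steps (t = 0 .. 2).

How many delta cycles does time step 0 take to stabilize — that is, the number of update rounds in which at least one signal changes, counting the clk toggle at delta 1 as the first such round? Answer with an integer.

5

[bits: s3,clk,s1,s10,s4,s8,s5,s6,s7,s0,s2,s9]
t=0: Δ0=101100011011 Δ1=111100011011 Δ2=011100011011 Δ3=010100011011 Δ4=010100001011 Δ5=010000001011 | 5Δ
t=1: Δ0=010000001011 Δ1=000000001011 | 1Δ
t=2: Δ0=000000001011 Δ1=010000001011 | 1Δ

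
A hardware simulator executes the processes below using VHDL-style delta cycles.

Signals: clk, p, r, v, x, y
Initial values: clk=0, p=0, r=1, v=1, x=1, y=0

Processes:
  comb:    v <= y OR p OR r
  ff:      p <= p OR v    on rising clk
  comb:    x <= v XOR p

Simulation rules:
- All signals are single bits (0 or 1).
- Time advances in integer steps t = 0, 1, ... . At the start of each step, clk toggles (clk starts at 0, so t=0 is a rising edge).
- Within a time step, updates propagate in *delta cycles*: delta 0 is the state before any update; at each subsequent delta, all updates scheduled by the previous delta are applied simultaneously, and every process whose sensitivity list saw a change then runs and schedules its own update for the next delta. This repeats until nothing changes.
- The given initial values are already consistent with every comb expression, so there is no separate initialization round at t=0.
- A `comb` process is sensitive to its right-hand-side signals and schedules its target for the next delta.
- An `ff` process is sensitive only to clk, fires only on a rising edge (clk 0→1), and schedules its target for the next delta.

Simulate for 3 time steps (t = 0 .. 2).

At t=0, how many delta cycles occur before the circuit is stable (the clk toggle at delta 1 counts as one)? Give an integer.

t=0 Δ0: y=0 p=0 x=1 r=1 v=1 clk=0
  Δ1: clk:0→1
  Δ2: p:0→1
  Δ3: x:1→0
  (3Δ to stable)
t=1 Δ0: y=0 p=1 x=0 r=1 v=1 clk=1
  Δ1: clk:1→0
  (1Δ to stable)
t=2 Δ0: y=0 p=1 x=0 r=1 v=1 clk=0
  Δ1: clk:0→1
  (1Δ to stable)

3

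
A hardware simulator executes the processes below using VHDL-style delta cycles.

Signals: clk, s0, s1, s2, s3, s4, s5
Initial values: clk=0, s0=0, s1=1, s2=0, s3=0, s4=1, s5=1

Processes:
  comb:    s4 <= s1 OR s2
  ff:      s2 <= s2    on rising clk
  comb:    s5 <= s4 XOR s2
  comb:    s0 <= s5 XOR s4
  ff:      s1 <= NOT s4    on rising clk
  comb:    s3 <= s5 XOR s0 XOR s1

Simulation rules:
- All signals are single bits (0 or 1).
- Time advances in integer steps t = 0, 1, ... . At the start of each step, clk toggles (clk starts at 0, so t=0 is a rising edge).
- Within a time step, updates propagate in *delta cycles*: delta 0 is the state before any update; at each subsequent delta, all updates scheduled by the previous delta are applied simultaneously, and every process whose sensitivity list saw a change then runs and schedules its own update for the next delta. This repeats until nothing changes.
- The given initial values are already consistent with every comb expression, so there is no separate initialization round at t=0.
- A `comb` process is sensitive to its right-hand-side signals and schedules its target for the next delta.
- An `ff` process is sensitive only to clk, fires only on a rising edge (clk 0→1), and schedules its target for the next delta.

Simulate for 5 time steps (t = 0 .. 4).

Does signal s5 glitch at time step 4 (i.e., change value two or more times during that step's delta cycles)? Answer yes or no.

no

t0.Δ0 s0=0 s3=0 s2=0 s5=1 s4=1 clk=0 s1=1
t0.Δ1 s0=0 s3=0 s2=0 s5=1 s4=1 clk=1 s1=1
t0.Δ2 s0=0 s3=0 s2=0 s5=1 s4=1 clk=1 s1=0
t0.Δ3 s0=0 s3=1 s2=0 s5=1 s4=0 clk=1 s1=0
t0.Δ4 s0=1 s3=1 s2=0 s5=0 s4=0 clk=1 s1=0
t0.Δ5 s0=0 s3=1 s2=0 s5=0 s4=0 clk=1 s1=0
t0.Δ6 s0=0 s3=0 s2=0 s5=0 s4=0 clk=1 s1=0
t1.Δ0 s0=0 s3=0 s2=0 s5=0 s4=0 clk=1 s1=0
t1.Δ1 s0=0 s3=0 s2=0 s5=0 s4=0 clk=0 s1=0
t2.Δ0 s0=0 s3=0 s2=0 s5=0 s4=0 clk=0 s1=0
t2.Δ1 s0=0 s3=0 s2=0 s5=0 s4=0 clk=1 s1=0
t2.Δ2 s0=0 s3=0 s2=0 s5=0 s4=0 clk=1 s1=1
t2.Δ3 s0=0 s3=1 s2=0 s5=0 s4=1 clk=1 s1=1
t2.Δ4 s0=1 s3=1 s2=0 s5=1 s4=1 clk=1 s1=1
t2.Δ5 s0=0 s3=1 s2=0 s5=1 s4=1 clk=1 s1=1
t2.Δ6 s0=0 s3=0 s2=0 s5=1 s4=1 clk=1 s1=1
t3.Δ0 s0=0 s3=0 s2=0 s5=1 s4=1 clk=1 s1=1
t3.Δ1 s0=0 s3=0 s2=0 s5=1 s4=1 clk=0 s1=1
t4.Δ0 s0=0 s3=0 s2=0 s5=1 s4=1 clk=0 s1=1
t4.Δ1 s0=0 s3=0 s2=0 s5=1 s4=1 clk=1 s1=1
t4.Δ2 s0=0 s3=0 s2=0 s5=1 s4=1 clk=1 s1=0
t4.Δ3 s0=0 s3=1 s2=0 s5=1 s4=0 clk=1 s1=0
t4.Δ4 s0=1 s3=1 s2=0 s5=0 s4=0 clk=1 s1=0
t4.Δ5 s0=0 s3=1 s2=0 s5=0 s4=0 clk=1 s1=0
t4.Δ6 s0=0 s3=0 s2=0 s5=0 s4=0 clk=1 s1=0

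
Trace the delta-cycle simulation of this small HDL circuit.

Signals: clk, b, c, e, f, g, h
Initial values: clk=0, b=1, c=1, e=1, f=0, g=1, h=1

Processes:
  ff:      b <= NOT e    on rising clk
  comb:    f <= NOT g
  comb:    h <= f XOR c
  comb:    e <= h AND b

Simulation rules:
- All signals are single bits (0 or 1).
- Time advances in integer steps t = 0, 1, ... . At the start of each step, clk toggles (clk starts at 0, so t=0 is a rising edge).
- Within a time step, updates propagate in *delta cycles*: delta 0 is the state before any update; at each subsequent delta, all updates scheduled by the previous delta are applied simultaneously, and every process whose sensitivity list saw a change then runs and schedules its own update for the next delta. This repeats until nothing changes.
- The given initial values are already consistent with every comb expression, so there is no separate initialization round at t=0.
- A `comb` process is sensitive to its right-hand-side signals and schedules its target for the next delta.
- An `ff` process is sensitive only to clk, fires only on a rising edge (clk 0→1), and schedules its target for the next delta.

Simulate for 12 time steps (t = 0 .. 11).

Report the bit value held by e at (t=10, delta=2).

[bits: clk,e,c,b,h,f,g]
t=0: Δ0=0111101 Δ1=1111101 Δ2=1110101 Δ3=1010101 | 3Δ
t=1: Δ0=1010101 Δ1=0010101 | 1Δ
t=2: Δ0=0010101 Δ1=1010101 Δ2=1011101 Δ3=1111101 | 3Δ
t=3: Δ0=1111101 Δ1=0111101 | 1Δ
t=4: Δ0=0111101 Δ1=1111101 Δ2=1110101 Δ3=1010101 | 3Δ
t=5: Δ0=1010101 Δ1=0010101 | 1Δ
t=6: Δ0=0010101 Δ1=1010101 Δ2=1011101 Δ3=1111101 | 3Δ
t=7: Δ0=1111101 Δ1=0111101 | 1Δ
t=8: Δ0=0111101 Δ1=1111101 Δ2=1110101 Δ3=1010101 | 3Δ
t=9: Δ0=1010101 Δ1=0010101 | 1Δ
t=10: Δ0=0010101 Δ1=1010101 Δ2=1011101 Δ3=1111101 | 3Δ
t=11: Δ0=1111101 Δ1=0111101 | 1Δ

0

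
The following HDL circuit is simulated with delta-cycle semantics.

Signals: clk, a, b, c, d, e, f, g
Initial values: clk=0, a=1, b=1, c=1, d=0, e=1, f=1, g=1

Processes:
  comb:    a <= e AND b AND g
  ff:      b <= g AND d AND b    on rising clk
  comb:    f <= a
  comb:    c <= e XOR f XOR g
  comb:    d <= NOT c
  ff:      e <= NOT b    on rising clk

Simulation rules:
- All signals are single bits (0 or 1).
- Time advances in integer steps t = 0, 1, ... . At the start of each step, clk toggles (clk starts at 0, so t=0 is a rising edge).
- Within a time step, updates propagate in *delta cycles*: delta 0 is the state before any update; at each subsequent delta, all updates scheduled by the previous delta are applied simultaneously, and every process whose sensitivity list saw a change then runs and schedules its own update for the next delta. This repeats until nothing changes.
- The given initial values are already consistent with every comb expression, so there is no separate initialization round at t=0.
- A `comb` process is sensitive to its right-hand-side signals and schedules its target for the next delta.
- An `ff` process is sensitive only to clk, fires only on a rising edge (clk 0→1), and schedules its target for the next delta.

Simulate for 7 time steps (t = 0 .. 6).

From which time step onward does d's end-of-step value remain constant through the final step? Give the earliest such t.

[bits: clk,b,a,g,c,d,f,e]
t=0: Δ0=01111011 Δ1=11111011 Δ2=10111010 Δ3=10010010 Δ4=10010100 Δ5=10011100 Δ6=10011000 | 6Δ
t=1: Δ0=10011000 Δ1=00011000 | 1Δ
t=2: Δ0=00011000 Δ1=10011000 Δ2=10011001 Δ3=10010001 Δ4=10010101 | 4Δ
t=3: Δ0=10010101 Δ1=00010101 | 1Δ
t=4: Δ0=00010101 Δ1=10010101 | 1Δ
t=5: Δ0=10010101 Δ1=00010101 | 1Δ
t=6: Δ0=00010101 Δ1=10010101 | 1Δ

2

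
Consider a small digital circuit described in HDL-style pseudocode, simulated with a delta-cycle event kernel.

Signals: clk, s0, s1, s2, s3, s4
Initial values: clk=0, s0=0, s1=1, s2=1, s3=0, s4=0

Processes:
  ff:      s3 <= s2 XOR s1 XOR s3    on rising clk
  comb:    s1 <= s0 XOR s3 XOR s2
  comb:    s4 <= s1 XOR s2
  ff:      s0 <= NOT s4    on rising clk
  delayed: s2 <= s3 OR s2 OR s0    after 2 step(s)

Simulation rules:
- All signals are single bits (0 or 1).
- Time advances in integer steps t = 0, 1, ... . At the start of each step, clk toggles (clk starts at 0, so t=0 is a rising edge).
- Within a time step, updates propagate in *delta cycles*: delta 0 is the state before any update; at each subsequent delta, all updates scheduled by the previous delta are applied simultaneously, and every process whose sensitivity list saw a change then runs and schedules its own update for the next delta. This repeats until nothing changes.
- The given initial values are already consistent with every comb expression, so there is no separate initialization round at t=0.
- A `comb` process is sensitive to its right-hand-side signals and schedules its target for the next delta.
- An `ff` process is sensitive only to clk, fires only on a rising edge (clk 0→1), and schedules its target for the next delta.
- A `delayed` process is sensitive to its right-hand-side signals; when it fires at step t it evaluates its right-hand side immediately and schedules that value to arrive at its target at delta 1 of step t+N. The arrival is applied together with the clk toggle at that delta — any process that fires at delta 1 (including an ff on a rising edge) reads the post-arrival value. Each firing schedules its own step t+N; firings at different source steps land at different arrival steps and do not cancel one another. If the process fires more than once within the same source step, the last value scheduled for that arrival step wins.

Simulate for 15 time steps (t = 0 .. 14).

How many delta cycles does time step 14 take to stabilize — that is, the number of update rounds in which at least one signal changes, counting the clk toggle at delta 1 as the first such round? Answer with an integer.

2

t=0 Δ0: clk=0 s0=0 s3=0 s1=1 s2=1 s4=0
  Δ1: clk:0→1
  Δ2: s0:0→1
  Δ3: s1:1→0
  Δ4: s4:0→1
  (4Δ to stable)
t=1 Δ0: clk=1 s0=1 s3=0 s1=0 s2=1 s4=1
  Δ1: clk:1→0
  (1Δ to stable)
t=2 Δ0: clk=0 s0=1 s3=0 s1=0 s2=1 s4=1
  Δ1: clk:0→1
  Δ2: s0:1→0, s3:0→1
  (2Δ to stable)
t=3 Δ0: clk=1 s0=0 s3=1 s1=0 s2=1 s4=1
  Δ1: clk:1→0
  (1Δ to stable)
t=4 Δ0: clk=0 s0=0 s3=1 s1=0 s2=1 s4=1
  Δ1: clk:0→1
  Δ2: s3:1→0
  Δ3: s1:0→1
  Δ4: s4:1→0
  (4Δ to stable)
t=5 Δ0: clk=1 s0=0 s3=0 s1=1 s2=1 s4=0
  Δ1: clk:1→0
  (1Δ to stable)
t=6 Δ0: clk=0 s0=0 s3=0 s1=1 s2=1 s4=0
  Δ1: clk:0→1
  Δ2: s0:0→1
  Δ3: s1:1→0
  Δ4: s4:0→1
  (4Δ to stable)
t=7 Δ0: clk=1 s0=1 s3=0 s1=0 s2=1 s4=1
  Δ1: clk:1→0
  (1Δ to stable)
t=8 Δ0: clk=0 s0=1 s3=0 s1=0 s2=1 s4=1
  Δ1: clk:0→1
  Δ2: s0:1→0, s3:0→1
  (2Δ to stable)
t=9 Δ0: clk=1 s0=0 s3=1 s1=0 s2=1 s4=1
  Δ1: clk:1→0
  (1Δ to stable)
t=10 Δ0: clk=0 s0=0 s3=1 s1=0 s2=1 s4=1
  Δ1: clk:0→1
  Δ2: s3:1→0
  Δ3: s1:0→1
  Δ4: s4:1→0
  (4Δ to stable)
t=11 Δ0: clk=1 s0=0 s3=0 s1=1 s2=1 s4=0
  Δ1: clk:1→0
  (1Δ to stable)
t=12 Δ0: clk=0 s0=0 s3=0 s1=1 s2=1 s4=0
  Δ1: clk:0→1
  Δ2: s0:0→1
  Δ3: s1:1→0
  Δ4: s4:0→1
  (4Δ to stable)
t=13 Δ0: clk=1 s0=1 s3=0 s1=0 s2=1 s4=1
  Δ1: clk:1→0
  (1Δ to stable)
t=14 Δ0: clk=0 s0=1 s3=0 s1=0 s2=1 s4=1
  Δ1: clk:0→1
  Δ2: s0:1→0, s3:0→1
  (2Δ to stable)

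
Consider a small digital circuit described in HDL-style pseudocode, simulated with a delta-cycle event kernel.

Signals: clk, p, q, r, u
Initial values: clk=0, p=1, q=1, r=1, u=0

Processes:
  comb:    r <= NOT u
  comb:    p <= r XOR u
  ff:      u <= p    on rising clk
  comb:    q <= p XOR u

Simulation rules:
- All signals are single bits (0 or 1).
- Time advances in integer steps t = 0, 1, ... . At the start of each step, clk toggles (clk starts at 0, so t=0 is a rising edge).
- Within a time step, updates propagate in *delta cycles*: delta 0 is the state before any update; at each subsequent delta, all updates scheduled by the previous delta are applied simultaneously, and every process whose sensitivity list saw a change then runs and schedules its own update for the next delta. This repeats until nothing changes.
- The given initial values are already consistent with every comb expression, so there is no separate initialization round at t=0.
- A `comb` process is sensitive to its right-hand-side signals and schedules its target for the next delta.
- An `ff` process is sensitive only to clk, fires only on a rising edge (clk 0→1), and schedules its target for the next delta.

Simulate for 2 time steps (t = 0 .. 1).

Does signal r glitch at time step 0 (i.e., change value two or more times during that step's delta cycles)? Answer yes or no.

t=0 Δ0: u=0 p=1 clk=0 q=1 r=1
  Δ1: clk:0→1
  Δ2: u:0→1
  Δ3: p:1→0, q:1→0, r:1→0
  Δ4: p:0→1, q:0→1
  Δ5: q:1→0
  (5Δ to stable)
t=1 Δ0: u=1 p=1 clk=1 q=0 r=0
  Δ1: clk:1→0
  (1Δ to stable)

no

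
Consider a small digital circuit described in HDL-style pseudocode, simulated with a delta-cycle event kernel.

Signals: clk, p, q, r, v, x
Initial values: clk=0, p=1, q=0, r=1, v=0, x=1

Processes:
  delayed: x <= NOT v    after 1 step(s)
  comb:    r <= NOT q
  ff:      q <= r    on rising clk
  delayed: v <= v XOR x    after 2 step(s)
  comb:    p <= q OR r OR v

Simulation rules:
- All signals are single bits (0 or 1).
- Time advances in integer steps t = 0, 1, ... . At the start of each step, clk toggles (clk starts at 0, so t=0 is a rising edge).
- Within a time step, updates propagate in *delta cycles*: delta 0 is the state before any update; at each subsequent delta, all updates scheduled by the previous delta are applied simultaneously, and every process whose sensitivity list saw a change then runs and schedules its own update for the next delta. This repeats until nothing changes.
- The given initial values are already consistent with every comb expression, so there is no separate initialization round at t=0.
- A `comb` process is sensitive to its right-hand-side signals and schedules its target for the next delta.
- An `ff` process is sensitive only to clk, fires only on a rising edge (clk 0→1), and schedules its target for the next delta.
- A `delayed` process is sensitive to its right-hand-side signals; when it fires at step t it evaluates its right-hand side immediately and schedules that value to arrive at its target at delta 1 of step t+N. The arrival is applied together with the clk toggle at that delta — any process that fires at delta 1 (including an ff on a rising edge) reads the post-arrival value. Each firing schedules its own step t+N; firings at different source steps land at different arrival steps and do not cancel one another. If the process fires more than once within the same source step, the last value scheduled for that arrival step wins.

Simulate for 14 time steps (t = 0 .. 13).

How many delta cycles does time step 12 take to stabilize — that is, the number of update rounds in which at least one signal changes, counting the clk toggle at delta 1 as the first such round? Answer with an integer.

3

[bits: v,r,p,x,q,clk]
t=0: Δ0=011100 Δ1=011101 Δ2=011111 Δ3=001111 | 3Δ
t=1: Δ0=001111 Δ1=001110 | 1Δ
t=2: Δ0=001110 Δ1=001111 Δ2=001101 Δ3=010101 Δ4=011101 | 4Δ
t=3: Δ0=011101 Δ1=011100 | 1Δ
t=4: Δ0=011100 Δ1=011101 Δ2=011111 Δ3=001111 | 3Δ
t=5: Δ0=001111 Δ1=001110 | 1Δ
t=6: Δ0=001110 Δ1=001111 Δ2=001101 Δ3=010101 Δ4=011101 | 4Δ
t=7: Δ0=011101 Δ1=011100 | 1Δ
t=8: Δ0=011100 Δ1=011101 Δ2=011111 Δ3=001111 | 3Δ
t=9: Δ0=001111 Δ1=001110 | 1Δ
t=10: Δ0=001110 Δ1=001111 Δ2=001101 Δ3=010101 Δ4=011101 | 4Δ
t=11: Δ0=011101 Δ1=011100 | 1Δ
t=12: Δ0=011100 Δ1=011101 Δ2=011111 Δ3=001111 | 3Δ
t=13: Δ0=001111 Δ1=001110 | 1Δ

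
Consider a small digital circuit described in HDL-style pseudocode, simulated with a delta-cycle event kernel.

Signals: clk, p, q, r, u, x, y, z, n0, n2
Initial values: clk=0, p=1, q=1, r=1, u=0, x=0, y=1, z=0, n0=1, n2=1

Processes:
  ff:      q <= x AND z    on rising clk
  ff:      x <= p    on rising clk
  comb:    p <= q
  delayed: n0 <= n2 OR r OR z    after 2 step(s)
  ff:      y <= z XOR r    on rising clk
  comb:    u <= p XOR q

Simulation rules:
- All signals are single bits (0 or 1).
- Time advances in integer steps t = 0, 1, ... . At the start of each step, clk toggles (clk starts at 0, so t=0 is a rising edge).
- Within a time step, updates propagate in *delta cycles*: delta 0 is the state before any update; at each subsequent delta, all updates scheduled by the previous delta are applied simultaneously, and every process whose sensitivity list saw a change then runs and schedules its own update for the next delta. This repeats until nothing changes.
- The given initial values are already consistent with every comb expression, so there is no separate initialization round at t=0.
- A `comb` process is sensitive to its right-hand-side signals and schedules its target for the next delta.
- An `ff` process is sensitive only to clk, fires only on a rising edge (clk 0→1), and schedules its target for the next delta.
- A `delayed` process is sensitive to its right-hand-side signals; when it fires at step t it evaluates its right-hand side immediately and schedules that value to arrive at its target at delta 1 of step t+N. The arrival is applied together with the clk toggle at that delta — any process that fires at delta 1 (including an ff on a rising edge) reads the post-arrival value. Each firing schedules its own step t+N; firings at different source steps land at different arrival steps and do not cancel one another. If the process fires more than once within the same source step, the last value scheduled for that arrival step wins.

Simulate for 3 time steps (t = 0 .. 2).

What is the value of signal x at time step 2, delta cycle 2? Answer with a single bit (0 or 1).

0

[bits: r,u,z,p,y,n2,q,clk,x,n0]
t=0: Δ0=1001111001 Δ1=1001111101 Δ2=1001110111 Δ3=1100110111 Δ4=1000110111 | 4Δ
t=1: Δ0=1000110111 Δ1=1000110011 | 1Δ
t=2: Δ0=1000110011 Δ1=1000110111 Δ2=1000110101 | 2Δ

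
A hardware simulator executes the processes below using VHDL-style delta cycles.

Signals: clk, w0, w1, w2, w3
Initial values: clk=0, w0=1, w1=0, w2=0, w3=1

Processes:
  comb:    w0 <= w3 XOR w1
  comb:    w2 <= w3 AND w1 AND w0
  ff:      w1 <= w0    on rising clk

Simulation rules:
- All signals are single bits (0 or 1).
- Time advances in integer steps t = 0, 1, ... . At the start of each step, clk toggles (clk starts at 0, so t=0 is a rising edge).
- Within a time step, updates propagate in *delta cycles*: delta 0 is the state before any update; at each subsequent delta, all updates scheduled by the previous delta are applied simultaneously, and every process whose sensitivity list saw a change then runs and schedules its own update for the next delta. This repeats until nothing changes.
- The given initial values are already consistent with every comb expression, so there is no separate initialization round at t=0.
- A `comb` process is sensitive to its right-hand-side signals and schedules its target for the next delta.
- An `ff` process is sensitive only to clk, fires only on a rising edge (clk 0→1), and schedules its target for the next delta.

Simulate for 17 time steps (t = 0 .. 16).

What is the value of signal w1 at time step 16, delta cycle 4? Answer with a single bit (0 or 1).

t=0 Δ0: clk=0 w1=0 w3=1 w2=0 w0=1
  Δ1: clk:0→1
  Δ2: w1:0→1
  Δ3: w2:0→1, w0:1→0
  Δ4: w2:1→0
  (4Δ to stable)
t=1 Δ0: clk=1 w1=1 w3=1 w2=0 w0=0
  Δ1: clk:1→0
  (1Δ to stable)
t=2 Δ0: clk=0 w1=1 w3=1 w2=0 w0=0
  Δ1: clk:0→1
  Δ2: w1:1→0
  Δ3: w0:0→1
  (3Δ to stable)
t=3 Δ0: clk=1 w1=0 w3=1 w2=0 w0=1
  Δ1: clk:1→0
  (1Δ to stable)
t=4 Δ0: clk=0 w1=0 w3=1 w2=0 w0=1
  Δ1: clk:0→1
  Δ2: w1:0→1
  Δ3: w2:0→1, w0:1→0
  Δ4: w2:1→0
  (4Δ to stable)
t=5 Δ0: clk=1 w1=1 w3=1 w2=0 w0=0
  Δ1: clk:1→0
  (1Δ to stable)
t=6 Δ0: clk=0 w1=1 w3=1 w2=0 w0=0
  Δ1: clk:0→1
  Δ2: w1:1→0
  Δ3: w0:0→1
  (3Δ to stable)
t=7 Δ0: clk=1 w1=0 w3=1 w2=0 w0=1
  Δ1: clk:1→0
  (1Δ to stable)
t=8 Δ0: clk=0 w1=0 w3=1 w2=0 w0=1
  Δ1: clk:0→1
  Δ2: w1:0→1
  Δ3: w2:0→1, w0:1→0
  Δ4: w2:1→0
  (4Δ to stable)
t=9 Δ0: clk=1 w1=1 w3=1 w2=0 w0=0
  Δ1: clk:1→0
  (1Δ to stable)
t=10 Δ0: clk=0 w1=1 w3=1 w2=0 w0=0
  Δ1: clk:0→1
  Δ2: w1:1→0
  Δ3: w0:0→1
  (3Δ to stable)
t=11 Δ0: clk=1 w1=0 w3=1 w2=0 w0=1
  Δ1: clk:1→0
  (1Δ to stable)
t=12 Δ0: clk=0 w1=0 w3=1 w2=0 w0=1
  Δ1: clk:0→1
  Δ2: w1:0→1
  Δ3: w2:0→1, w0:1→0
  Δ4: w2:1→0
  (4Δ to stable)
t=13 Δ0: clk=1 w1=1 w3=1 w2=0 w0=0
  Δ1: clk:1→0
  (1Δ to stable)
t=14 Δ0: clk=0 w1=1 w3=1 w2=0 w0=0
  Δ1: clk:0→1
  Δ2: w1:1→0
  Δ3: w0:0→1
  (3Δ to stable)
t=15 Δ0: clk=1 w1=0 w3=1 w2=0 w0=1
  Δ1: clk:1→0
  (1Δ to stable)
t=16 Δ0: clk=0 w1=0 w3=1 w2=0 w0=1
  Δ1: clk:0→1
  Δ2: w1:0→1
  Δ3: w2:0→1, w0:1→0
  Δ4: w2:1→0
  (4Δ to stable)

1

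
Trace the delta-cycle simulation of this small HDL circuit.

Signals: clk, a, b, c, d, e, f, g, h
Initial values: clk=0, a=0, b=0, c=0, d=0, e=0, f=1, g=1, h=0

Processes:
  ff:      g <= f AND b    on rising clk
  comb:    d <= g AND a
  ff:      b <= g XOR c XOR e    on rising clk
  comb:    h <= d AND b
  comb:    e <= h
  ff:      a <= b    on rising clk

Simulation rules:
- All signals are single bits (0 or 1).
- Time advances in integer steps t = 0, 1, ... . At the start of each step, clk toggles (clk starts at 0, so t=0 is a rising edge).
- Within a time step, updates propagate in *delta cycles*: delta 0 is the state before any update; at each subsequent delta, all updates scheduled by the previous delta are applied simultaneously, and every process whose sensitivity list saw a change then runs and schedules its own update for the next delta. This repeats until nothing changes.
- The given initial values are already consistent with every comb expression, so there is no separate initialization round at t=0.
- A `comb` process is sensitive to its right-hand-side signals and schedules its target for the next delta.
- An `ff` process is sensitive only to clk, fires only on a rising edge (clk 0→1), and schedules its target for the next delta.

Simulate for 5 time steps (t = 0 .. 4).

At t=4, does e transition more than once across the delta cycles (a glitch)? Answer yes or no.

t=0 Δ0: g=1 d=0 b=0 a=0 c=0 clk=0 h=0 f=1 e=0
  Δ1: clk:0→1
  Δ2: g:1→0, b:0→1
  (2Δ to stable)
t=1 Δ0: g=0 d=0 b=1 a=0 c=0 clk=1 h=0 f=1 e=0
  Δ1: clk:1→0
  (1Δ to stable)
t=2 Δ0: g=0 d=0 b=1 a=0 c=0 clk=0 h=0 f=1 e=0
  Δ1: clk:0→1
  Δ2: g:0→1, b:1→0, a:0→1
  Δ3: d:0→1
  (3Δ to stable)
t=3 Δ0: g=1 d=1 b=0 a=1 c=0 clk=1 h=0 f=1 e=0
  Δ1: clk:1→0
  (1Δ to stable)
t=4 Δ0: g=1 d=1 b=0 a=1 c=0 clk=0 h=0 f=1 e=0
  Δ1: clk:0→1
  Δ2: g:1→0, b:0→1, a:1→0
  Δ3: d:1→0, h:0→1
  Δ4: h:1→0, e:0→1
  Δ5: e:1→0
  (5Δ to stable)

yes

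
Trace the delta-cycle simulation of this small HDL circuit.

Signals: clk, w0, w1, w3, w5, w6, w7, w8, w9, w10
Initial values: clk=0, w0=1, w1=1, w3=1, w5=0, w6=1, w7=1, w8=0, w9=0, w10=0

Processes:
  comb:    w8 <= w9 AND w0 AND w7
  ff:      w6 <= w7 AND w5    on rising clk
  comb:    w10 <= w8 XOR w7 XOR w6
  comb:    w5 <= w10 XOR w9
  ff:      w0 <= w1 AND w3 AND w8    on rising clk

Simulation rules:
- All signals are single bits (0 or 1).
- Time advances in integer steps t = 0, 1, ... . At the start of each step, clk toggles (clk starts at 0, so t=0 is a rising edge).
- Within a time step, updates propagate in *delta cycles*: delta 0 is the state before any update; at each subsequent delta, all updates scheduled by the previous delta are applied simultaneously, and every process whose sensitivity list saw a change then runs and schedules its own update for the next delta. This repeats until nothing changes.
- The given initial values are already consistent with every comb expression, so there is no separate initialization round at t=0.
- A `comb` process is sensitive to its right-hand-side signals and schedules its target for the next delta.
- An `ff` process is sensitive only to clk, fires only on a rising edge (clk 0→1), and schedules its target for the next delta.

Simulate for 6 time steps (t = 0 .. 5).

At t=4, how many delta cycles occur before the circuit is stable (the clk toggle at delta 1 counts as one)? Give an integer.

4

t0.Δ0 w6=1 w0=1 w1=1 w9=0 clk=0 w3=1 w10=0 w5=0 w7=1 w8=0
t0.Δ1 w6=1 w0=1 w1=1 w9=0 clk=1 w3=1 w10=0 w5=0 w7=1 w8=0
t0.Δ2 w6=0 w0=0 w1=1 w9=0 clk=1 w3=1 w10=0 w5=0 w7=1 w8=0
t0.Δ3 w6=0 w0=0 w1=1 w9=0 clk=1 w3=1 w10=1 w5=0 w7=1 w8=0
t0.Δ4 w6=0 w0=0 w1=1 w9=0 clk=1 w3=1 w10=1 w5=1 w7=1 w8=0
t1.Δ0 w6=0 w0=0 w1=1 w9=0 clk=1 w3=1 w10=1 w5=1 w7=1 w8=0
t1.Δ1 w6=0 w0=0 w1=1 w9=0 clk=0 w3=1 w10=1 w5=1 w7=1 w8=0
t2.Δ0 w6=0 w0=0 w1=1 w9=0 clk=0 w3=1 w10=1 w5=1 w7=1 w8=0
t2.Δ1 w6=0 w0=0 w1=1 w9=0 clk=1 w3=1 w10=1 w5=1 w7=1 w8=0
t2.Δ2 w6=1 w0=0 w1=1 w9=0 clk=1 w3=1 w10=1 w5=1 w7=1 w8=0
t2.Δ3 w6=1 w0=0 w1=1 w9=0 clk=1 w3=1 w10=0 w5=1 w7=1 w8=0
t2.Δ4 w6=1 w0=0 w1=1 w9=0 clk=1 w3=1 w10=0 w5=0 w7=1 w8=0
t3.Δ0 w6=1 w0=0 w1=1 w9=0 clk=1 w3=1 w10=0 w5=0 w7=1 w8=0
t3.Δ1 w6=1 w0=0 w1=1 w9=0 clk=0 w3=1 w10=0 w5=0 w7=1 w8=0
t4.Δ0 w6=1 w0=0 w1=1 w9=0 clk=0 w3=1 w10=0 w5=0 w7=1 w8=0
t4.Δ1 w6=1 w0=0 w1=1 w9=0 clk=1 w3=1 w10=0 w5=0 w7=1 w8=0
t4.Δ2 w6=0 w0=0 w1=1 w9=0 clk=1 w3=1 w10=0 w5=0 w7=1 w8=0
t4.Δ3 w6=0 w0=0 w1=1 w9=0 clk=1 w3=1 w10=1 w5=0 w7=1 w8=0
t4.Δ4 w6=0 w0=0 w1=1 w9=0 clk=1 w3=1 w10=1 w5=1 w7=1 w8=0
t5.Δ0 w6=0 w0=0 w1=1 w9=0 clk=1 w3=1 w10=1 w5=1 w7=1 w8=0
t5.Δ1 w6=0 w0=0 w1=1 w9=0 clk=0 w3=1 w10=1 w5=1 w7=1 w8=0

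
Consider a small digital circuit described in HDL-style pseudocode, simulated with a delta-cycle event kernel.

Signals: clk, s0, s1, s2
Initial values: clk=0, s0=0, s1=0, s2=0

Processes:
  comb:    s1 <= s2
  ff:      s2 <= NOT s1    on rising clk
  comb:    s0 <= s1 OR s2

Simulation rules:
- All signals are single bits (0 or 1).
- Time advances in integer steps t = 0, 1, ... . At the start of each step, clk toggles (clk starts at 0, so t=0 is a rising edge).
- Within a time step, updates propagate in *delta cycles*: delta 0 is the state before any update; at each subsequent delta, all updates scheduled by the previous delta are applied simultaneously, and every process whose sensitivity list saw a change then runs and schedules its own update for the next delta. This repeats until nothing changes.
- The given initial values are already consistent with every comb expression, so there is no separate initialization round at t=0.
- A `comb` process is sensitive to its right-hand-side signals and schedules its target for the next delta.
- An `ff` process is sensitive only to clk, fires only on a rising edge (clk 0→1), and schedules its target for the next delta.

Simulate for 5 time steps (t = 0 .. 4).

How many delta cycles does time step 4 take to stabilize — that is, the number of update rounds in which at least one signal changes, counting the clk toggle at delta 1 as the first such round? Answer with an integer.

3

t=0 Δ0: s2=0 s1=0 s0=0 clk=0
  Δ1: clk:0→1
  Δ2: s2:0→1
  Δ3: s1:0→1, s0:0→1
  (3Δ to stable)
t=1 Δ0: s2=1 s1=1 s0=1 clk=1
  Δ1: clk:1→0
  (1Δ to stable)
t=2 Δ0: s2=1 s1=1 s0=1 clk=0
  Δ1: clk:0→1
  Δ2: s2:1→0
  Δ3: s1:1→0
  Δ4: s0:1→0
  (4Δ to stable)
t=3 Δ0: s2=0 s1=0 s0=0 clk=1
  Δ1: clk:1→0
  (1Δ to stable)
t=4 Δ0: s2=0 s1=0 s0=0 clk=0
  Δ1: clk:0→1
  Δ2: s2:0→1
  Δ3: s1:0→1, s0:0→1
  (3Δ to stable)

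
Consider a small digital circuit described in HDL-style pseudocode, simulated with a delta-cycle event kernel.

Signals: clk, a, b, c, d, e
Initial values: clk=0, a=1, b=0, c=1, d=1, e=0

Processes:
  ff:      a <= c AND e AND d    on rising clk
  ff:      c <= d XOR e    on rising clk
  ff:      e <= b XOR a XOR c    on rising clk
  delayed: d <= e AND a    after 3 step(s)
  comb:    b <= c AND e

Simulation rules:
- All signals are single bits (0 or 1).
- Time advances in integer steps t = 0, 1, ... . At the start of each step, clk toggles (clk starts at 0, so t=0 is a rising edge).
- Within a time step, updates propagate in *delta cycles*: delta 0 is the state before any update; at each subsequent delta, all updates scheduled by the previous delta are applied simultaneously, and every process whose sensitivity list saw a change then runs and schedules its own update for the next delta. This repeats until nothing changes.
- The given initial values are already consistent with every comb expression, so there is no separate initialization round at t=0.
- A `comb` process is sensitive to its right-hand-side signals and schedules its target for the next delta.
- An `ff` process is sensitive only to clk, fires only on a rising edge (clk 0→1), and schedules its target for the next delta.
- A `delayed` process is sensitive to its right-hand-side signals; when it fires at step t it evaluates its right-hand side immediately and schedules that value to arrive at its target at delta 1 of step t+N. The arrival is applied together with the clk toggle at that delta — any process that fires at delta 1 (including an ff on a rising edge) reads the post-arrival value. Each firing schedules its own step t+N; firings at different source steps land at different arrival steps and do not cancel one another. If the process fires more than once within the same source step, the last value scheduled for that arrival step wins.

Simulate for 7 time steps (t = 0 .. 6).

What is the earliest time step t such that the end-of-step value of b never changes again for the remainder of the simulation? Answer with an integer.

4

t0.Δ0 b=0 d=1 a=1 e=0 clk=0 c=1
t0.Δ1 b=0 d=1 a=1 e=0 clk=1 c=1
t0.Δ2 b=0 d=1 a=0 e=0 clk=1 c=1
t1.Δ0 b=0 d=1 a=0 e=0 clk=1 c=1
t1.Δ1 b=0 d=1 a=0 e=0 clk=0 c=1
t2.Δ0 b=0 d=1 a=0 e=0 clk=0 c=1
t2.Δ1 b=0 d=1 a=0 e=0 clk=1 c=1
t2.Δ2 b=0 d=1 a=0 e=1 clk=1 c=1
t2.Δ3 b=1 d=1 a=0 e=1 clk=1 c=1
t3.Δ0 b=1 d=1 a=0 e=1 clk=1 c=1
t3.Δ1 b=1 d=0 a=0 e=1 clk=0 c=1
t4.Δ0 b=1 d=0 a=0 e=1 clk=0 c=1
t4.Δ1 b=1 d=0 a=0 e=1 clk=1 c=1
t4.Δ2 b=1 d=0 a=0 e=0 clk=1 c=1
t4.Δ3 b=0 d=0 a=0 e=0 clk=1 c=1
t5.Δ0 b=0 d=0 a=0 e=0 clk=1 c=1
t5.Δ1 b=0 d=0 a=0 e=0 clk=0 c=1
t6.Δ0 b=0 d=0 a=0 e=0 clk=0 c=1
t6.Δ1 b=0 d=0 a=0 e=0 clk=1 c=1
t6.Δ2 b=0 d=0 a=0 e=1 clk=1 c=0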